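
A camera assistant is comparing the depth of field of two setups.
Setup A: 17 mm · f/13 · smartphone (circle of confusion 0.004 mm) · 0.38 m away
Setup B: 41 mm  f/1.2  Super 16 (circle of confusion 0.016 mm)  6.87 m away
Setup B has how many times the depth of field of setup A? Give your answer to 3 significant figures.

21.6

Setup A: H = 17²/(13×0.004) + 17 ≈ 5574.7 mm; DoF = Df − Dn = 406.554 − 356.702 ≈ 49.852 mm.
Setup B: H = 41²/(1.2×0.016) + 41 ≈ 87593.1 mm; DoF = Df − Dn = 7451.2 − 6372.9 ≈ 1078.3 mm.
Ratio = 1078.3 / 49.852 ≈ 21.6.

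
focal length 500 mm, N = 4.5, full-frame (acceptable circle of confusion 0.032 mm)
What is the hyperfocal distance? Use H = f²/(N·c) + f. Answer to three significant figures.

1740 m

Hyperfocal distance H = f²/(N·c) + f = 500²/(4.5 × 0.032) + 500 = 250000/0.144 + 500 ≈ 1736611.1 mm ≈ 1740 m.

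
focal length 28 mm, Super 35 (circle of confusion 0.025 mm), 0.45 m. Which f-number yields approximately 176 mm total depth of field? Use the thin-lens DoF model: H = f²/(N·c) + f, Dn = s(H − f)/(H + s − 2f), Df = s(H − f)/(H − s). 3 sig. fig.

f/14

Write h = H − f = f²/(N·c). The thin-lens limits are Dn = s·h/(h + (s−f)) and Df = s·h/(h − (s−f)), so DoF = Df − Dn = 2·s·(s−f)·h / (h² − (s−f)²).
That is a quadratic in h: DoF·h² − 2·s·(s−f)·h − DoF·(s−f)² = 0 ⇒ h = (s−f)·(s + √(s² + DoF²)) / DoF = 422 × (450 + √(450² + 176²)) / 176 = 422 × (450 + 483.194) / 176 ≈ 2237.5 mm.
Then N = f²/(c·h) = 28² / (0.025 × 2237.5) = 784 / 55.939 ≈ 14.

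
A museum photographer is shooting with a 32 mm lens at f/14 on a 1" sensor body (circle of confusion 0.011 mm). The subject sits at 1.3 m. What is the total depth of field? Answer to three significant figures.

Hyperfocal distance H = f²/(N·c) + f = 32²/(14 × 0.011) + 32 = 1024/0.154 + 32 ≈ 6681.4 mm ≈ 6.681 m.
Near limit Dn = s·(H − f)/(H + s − 2f) = 1300 × (6681.4 − 32) / (6681.4 + 1300 − 2 × 32) = 1300 × 6649.4 / 7917.4 ≈ 1091.80 mm.
Far limit Df = s·(H − f)/(H − s) = 1300 × (6681.4 − 32) / (6681.4 − 1300) = 1300 × 6649.4 / 5381.4 ≈ 1606.32 mm.
Depth of field = Df − Dn = 1606.32 − 1091.80 ≈ 514.52 mm ≈ 0.515 m.

0.515 m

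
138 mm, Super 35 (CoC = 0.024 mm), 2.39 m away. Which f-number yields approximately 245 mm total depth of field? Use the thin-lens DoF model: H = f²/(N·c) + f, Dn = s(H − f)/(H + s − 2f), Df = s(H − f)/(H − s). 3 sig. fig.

f/18

Write h = H − f = f²/(N·c). The thin-lens limits are Dn = s·h/(h + (s−f)) and Df = s·h/(h − (s−f)), so DoF = Df − Dn = 2·s·(s−f)·h / (h² − (s−f)²).
That is a quadratic in h: DoF·h² − 2·s·(s−f)·h − DoF·(s−f)² = 0 ⇒ h = (s−f)·(s + √(s² + DoF²)) / DoF = 2252 × (2390 + √(2390² + 245²)) / 245 = 2252 × (2390 + 2402.52) / 245 ≈ 44052 mm.
Then N = f²/(c·h) = 138² / (0.024 × 44052) = 19044 / 1057.3 ≈ 18.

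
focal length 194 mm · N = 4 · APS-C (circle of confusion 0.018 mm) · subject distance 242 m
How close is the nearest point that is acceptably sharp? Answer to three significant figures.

Hyperfocal distance H = f²/(N·c) + f = 194²/(4 × 0.018) + 194 = 37636/0.072 + 194 ≈ 522916.2 mm ≈ 522.9 m.
Near limit Dn = s·(H − f)/(H + s − 2f) = 242000 × (522916.2 − 194) / (522916.2 + 242000 − 2 × 194) = 242000 × 522722.2 / 764528.2 ≈ 165460 mm ≈ 165 m.

165 m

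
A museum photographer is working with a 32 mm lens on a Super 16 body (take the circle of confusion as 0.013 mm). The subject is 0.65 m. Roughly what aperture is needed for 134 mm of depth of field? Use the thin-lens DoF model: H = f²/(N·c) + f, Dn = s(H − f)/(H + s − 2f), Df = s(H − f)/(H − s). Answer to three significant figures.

f/13

Write h = H − f = f²/(N·c). The thin-lens limits are Dn = s·h/(h + (s−f)) and Df = s·h/(h − (s−f)), so DoF = Df − Dn = 2·s·(s−f)·h / (h² − (s−f)²).
That is a quadratic in h: DoF·h² − 2·s·(s−f)·h − DoF·(s−f)² = 0 ⇒ h = (s−f)·(s + √(s² + DoF²)) / DoF = 618 × (650 + √(650² + 134²)) / 134 = 618 × (650 + 663.669) / 134 ≈ 6058.6 mm.
Then N = f²/(c·h) = 32² / (0.013 × 6058.6) = 1024 / 78.761 ≈ 13.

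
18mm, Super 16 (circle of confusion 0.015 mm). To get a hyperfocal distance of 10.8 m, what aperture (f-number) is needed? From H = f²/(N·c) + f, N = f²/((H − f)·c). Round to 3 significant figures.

Rearrange H = f²/(N·c) + f for N: N = f² / ((H − f)·c).
N = 18² / ((10800 − 18) × 0.015) = 324 / 161.7 ≈ 2.00.

f/2.00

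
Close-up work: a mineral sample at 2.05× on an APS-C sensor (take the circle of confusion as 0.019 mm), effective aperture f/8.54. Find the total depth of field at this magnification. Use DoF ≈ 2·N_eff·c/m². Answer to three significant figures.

0.0772 mm

At magnification m, DoF ≈ 2·N_eff·c/m² = 2 × 8.54 × 0.019 / 2.05² = 0.3245 / 4.202 ≈ 0.0772 mm.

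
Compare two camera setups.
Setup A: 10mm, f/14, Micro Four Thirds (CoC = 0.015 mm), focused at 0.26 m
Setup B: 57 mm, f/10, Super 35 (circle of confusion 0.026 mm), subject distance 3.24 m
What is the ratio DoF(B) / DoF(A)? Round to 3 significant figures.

Setup A: H = 10²/(14×0.015) + 10 ≈ 486.2 mm; DoF = Df − Dn = 547.37 − 170.49 ≈ 376.88 mm.
Setup B: H = 57²/(10×0.026) + 57 ≈ 12553.2 mm; DoF = Df − Dn = 4347.3 − 2582.3 ≈ 1765.0 mm.
Ratio = 1765.0 / 376.88 ≈ 4.68.

4.68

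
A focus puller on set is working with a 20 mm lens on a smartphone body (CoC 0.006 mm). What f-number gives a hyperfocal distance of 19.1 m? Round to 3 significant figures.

f/3.49

Rearrange H = f²/(N·c) + f for N: N = f² / ((H − f)·c).
N = 20² / ((19100 − 20) × 0.006) = 400 / 114.5 ≈ 3.49.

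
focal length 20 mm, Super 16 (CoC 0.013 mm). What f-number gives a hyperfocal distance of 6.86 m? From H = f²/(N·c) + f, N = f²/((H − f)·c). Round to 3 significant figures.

f/4.50

Rearrange H = f²/(N·c) + f for N: N = f² / ((H − f)·c).
N = 20² / ((6860 − 20) × 0.013) = 400 / 88.92 ≈ 4.50.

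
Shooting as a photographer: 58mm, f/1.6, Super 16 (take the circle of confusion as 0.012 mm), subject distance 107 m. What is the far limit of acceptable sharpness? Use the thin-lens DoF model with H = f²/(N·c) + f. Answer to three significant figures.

Hyperfocal distance H = f²/(N·c) + f = 58²/(1.6 × 0.012) + 58 = 3364/0.0192 + 58 ≈ 175266.3 mm ≈ 175.3 m.
Far limit Df = s·(H − f)/(H − s) = 107000 × (175266.3 − 58) / (175266.3 − 107000) = 107000 × 175208.3 / 68266.3 ≈ 274620 mm ≈ 275 m.

275 m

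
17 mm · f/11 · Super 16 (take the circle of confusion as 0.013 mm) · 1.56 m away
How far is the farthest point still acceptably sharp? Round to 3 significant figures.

Hyperfocal distance H = f²/(N·c) + f = 17²/(11 × 0.013) + 17 = 289/0.143 + 17 ≈ 2038.0 mm ≈ 2.038 m.
Far limit Df = s·(H − f)/(H − s) = 1560 × (2038.0 − 17) / (2038.0 − 1560) = 1560 × 2021.0 / 478.0 ≈ 6596.0 mm ≈ 6.60 m.

6.60 m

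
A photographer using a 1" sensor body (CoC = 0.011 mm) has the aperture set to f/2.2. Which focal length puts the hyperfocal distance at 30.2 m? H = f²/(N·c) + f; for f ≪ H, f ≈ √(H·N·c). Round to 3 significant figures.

From H = f²/(N·c) + f, with f ≪ H: f ≈ √(H·N·c) = √(30200 × 2.2 × 0.011) = √730.84 ≈ 27.03 mm.
The +f correction barely moves this — solving exactly, f² + N·c·f − N·c·H = 0 ⇒ f = (−N·c + √((N·c)² + 4·N·c·H))/2 = (−0.0242 + √2923.4)/2 ≈ 27.022 mm, so f ≈ 27.0 mm.

27.0 mm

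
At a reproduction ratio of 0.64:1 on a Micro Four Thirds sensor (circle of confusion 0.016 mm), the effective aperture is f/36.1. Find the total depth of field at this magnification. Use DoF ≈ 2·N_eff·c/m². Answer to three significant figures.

2.82 mm

At magnification m, DoF ≈ 2·N_eff·c/m² = 2 × 36.1 × 0.016 / 0.64² = 1.155 / 0.4096 ≈ 2.82 mm.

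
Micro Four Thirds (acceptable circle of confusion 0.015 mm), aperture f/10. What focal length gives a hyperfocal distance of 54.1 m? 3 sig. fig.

90.0 mm

From H = f²/(N·c) + f, with f ≪ H: f ≈ √(H·N·c) = √(54100 × 10 × 0.015) = √8115.0 ≈ 90.08 mm.
Exact: f² + N·c·f − N·c·H = 0 ⇒ f = (−N·c + √((N·c)² + 4·N·c·H))/2 = (−0.15 + √32460)/2 ≈ 90.008 mm ≈ 90.0 mm.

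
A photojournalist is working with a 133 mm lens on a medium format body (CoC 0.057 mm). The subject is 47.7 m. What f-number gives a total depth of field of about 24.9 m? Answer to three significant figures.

Write h = H − f = f²/(N·c). The thin-lens limits are Dn = s·h/(h + (s−f)) and Df = s·h/(h − (s−f)), so DoF = Df − Dn = 2·s·(s−f)·h / (h² − (s−f)²).
That is a quadratic in h: DoF·h² − 2·s·(s−f)·h − DoF·(s−f)² = 0 ⇒ h = (s−f)·(s + √(s² + DoF²)) / DoF = 47567 × (47700 + √(47700² + 24900²)) / 24900 = 47567 × (47700 + 53808.0) / 24900 ≈ 193913 mm.
Then N = f²/(c·h) = 133² / (0.057 × 193913) = 17689 / 11053 ≈ 1.60.

f/1.60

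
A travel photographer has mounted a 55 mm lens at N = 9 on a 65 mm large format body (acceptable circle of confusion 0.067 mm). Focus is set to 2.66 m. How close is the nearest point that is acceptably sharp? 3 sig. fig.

1.75 m

Hyperfocal distance H = f²/(N·c) + f = 55²/(9 × 0.067) + 55 = 3025/0.603 + 55 ≈ 5071.6 mm ≈ 5.072 m.
Near limit Dn = s·(H − f)/(H + s − 2f) = 2660 × (5071.6 − 55) / (5071.6 + 2660 − 2 × 55) = 2660 × 5016.6 / 7621.6 ≈ 1750.8 mm ≈ 1.75 m.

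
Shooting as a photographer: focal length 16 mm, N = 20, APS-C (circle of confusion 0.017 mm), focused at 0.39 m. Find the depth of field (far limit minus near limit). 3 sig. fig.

Hyperfocal distance H = f²/(N·c) + f = 16²/(20 × 0.017) + 16 = 256/0.34 + 16 ≈ 768.9 mm ≈ 0.769 m.
Near limit Dn = s·(H − f)/(H + s − 2f) = 390 × (768.9 − 16) / (768.9 + 390 − 2 × 16) = 390 × 752.9 / 1126.9 ≈ 260.57 mm.
Far limit Df = s·(H − f)/(H − s) = 390 × (768.9 − 16) / (768.9 − 390) = 390 × 752.9 / 378.9 ≈ 774.91 mm.
Depth of field = Df − Dn = 774.91 − 260.57 ≈ 514.34 mm ≈ 0.514 m.

0.514 m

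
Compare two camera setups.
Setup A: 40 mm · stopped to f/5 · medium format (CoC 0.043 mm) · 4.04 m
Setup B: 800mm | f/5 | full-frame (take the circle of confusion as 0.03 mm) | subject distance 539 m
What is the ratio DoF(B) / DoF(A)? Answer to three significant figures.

Setup A: H = 40²/(5×0.043) + 40 ≈ 7481.9 mm; DoF = Df − Dn = 8735.1 − 2627.6 ≈ 6107.5 mm.
Setup B: H = 800²/(5×0.03) + 800 ≈ 4267466.7 mm; DoF = Df − Dn = 616804 − 478626 ≈ 138178 mm.
Ratio = 138178 / 6107.5 ≈ 22.6.

22.6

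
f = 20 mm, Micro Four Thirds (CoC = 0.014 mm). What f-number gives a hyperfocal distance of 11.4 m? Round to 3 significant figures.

Rearrange H = f²/(N·c) + f for N: N = f² / ((H − f)·c).
N = 20² / ((11400 − 20) × 0.014) = 400 / 159.3 ≈ 2.51.

f/2.51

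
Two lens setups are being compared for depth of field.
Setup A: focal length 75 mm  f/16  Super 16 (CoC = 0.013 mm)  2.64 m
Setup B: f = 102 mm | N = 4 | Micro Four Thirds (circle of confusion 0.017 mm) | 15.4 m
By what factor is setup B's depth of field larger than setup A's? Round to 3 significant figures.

Setup A: H = 75²/(16×0.013) + 75 ≈ 27118.3 mm; DoF = Df − Dn = 2916.64 − 2411.29 ≈ 505.35 mm.
Setup B: H = 102²/(4×0.017) + 102 ≈ 153102.0 mm; DoF = Df − Dn = 17110.9 − 14000.2 ≈ 3110.7 mm.
Ratio = 3110.7 / 505.35 ≈ 6.16.

6.16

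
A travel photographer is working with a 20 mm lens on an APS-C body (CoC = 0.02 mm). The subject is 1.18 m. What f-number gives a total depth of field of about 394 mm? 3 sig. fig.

f/2.80

Write h = H − f = f²/(N·c). The thin-lens limits are Dn = s·h/(h + (s−f)) and Df = s·h/(h − (s−f)), so DoF = Df − Dn = 2·s·(s−f)·h / (h² − (s−f)²).
That is a quadratic in h: DoF·h² − 2·s·(s−f)·h − DoF·(s−f)² = 0 ⇒ h = (s−f)·(s + √(s² + DoF²)) / DoF = 1160 × (1180 + √(1180² + 394²)) / 394 = 1160 × (1180 + 1244.04) / 394 ≈ 7136.8 mm.
Then N = f²/(c·h) = 20² / (0.02 × 7136.8) = 400 / 142.74 ≈ 2.80.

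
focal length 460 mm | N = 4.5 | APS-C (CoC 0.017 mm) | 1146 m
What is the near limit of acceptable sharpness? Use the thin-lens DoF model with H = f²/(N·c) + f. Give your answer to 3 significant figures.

810 m

Hyperfocal distance H = f²/(N·c) + f = 460²/(4.5 × 0.017) + 460 = 211600/0.0765 + 460 ≈ 2766473.1 mm ≈ 2766 m.
Near limit Dn = s·(H − f)/(H + s − 2f) = 1146000 × (2766473.1 − 460) / (2766473.1 + 1146000 − 2 × 460) = 1146000 × 2766013.1 / 3911553.1 ≈ 810382 mm ≈ 810 m.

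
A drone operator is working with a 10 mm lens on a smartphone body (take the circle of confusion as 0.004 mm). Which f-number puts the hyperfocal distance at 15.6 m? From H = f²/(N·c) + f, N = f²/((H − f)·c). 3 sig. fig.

Rearrange H = f²/(N·c) + f for N: N = f² / ((H − f)·c).
N = 10² / ((15600 − 10) × 0.004) = 100 / 62.36 ≈ 1.60.

f/1.60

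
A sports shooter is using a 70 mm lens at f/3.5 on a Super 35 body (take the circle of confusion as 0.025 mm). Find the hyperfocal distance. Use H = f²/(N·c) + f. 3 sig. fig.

Hyperfocal distance H = f²/(N·c) + f = 70²/(3.5 × 0.025) + 70 = 4900/0.0875 + 70 ≈ 56070.0 mm ≈ 56.1 m.

56.1 m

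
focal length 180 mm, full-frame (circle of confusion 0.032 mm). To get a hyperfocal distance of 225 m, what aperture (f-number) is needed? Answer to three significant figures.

f/4.50

Rearrange H = f²/(N·c) + f for N: N = f² / ((H − f)·c).
N = 180² / ((225000 − 180) × 0.032) = 32400 / 7194 ≈ 4.50.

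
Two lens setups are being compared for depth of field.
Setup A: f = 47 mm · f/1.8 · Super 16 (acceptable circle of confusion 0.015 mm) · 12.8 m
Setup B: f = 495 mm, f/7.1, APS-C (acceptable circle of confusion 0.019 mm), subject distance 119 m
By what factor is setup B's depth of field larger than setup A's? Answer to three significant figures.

Setup A: H = 47²/(1.8×0.015) + 47 ≈ 81861.8 mm; DoF = Df − Dn = 15163.7 − 11073.8 ≈ 4089.9 mm.
Setup B: H = 495²/(7.1×0.019) + 495 ≈ 1816840.4 mm; DoF = Df − Dn = 127306 − 111712 ≈ 15594 mm.
Ratio = 15594 / 4089.9 ≈ 3.81.

3.81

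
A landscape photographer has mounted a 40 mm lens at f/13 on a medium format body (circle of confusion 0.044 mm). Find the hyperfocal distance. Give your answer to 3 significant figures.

2.84 m

Hyperfocal distance H = f²/(N·c) + f = 40²/(13 × 0.044) + 40 = 1600/0.572 + 40 ≈ 2837.2 mm ≈ 2.84 m.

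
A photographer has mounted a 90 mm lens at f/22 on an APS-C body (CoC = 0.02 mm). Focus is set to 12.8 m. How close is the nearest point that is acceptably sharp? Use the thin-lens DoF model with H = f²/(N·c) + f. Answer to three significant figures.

Hyperfocal distance H = f²/(N·c) + f = 90²/(22 × 0.02) + 90 = 8100/0.44 + 90 ≈ 18499.1 mm ≈ 18.50 m.
Near limit Dn = s·(H − f)/(H + s − 2f) = 12800 × (18499.1 − 90) / (18499.1 + 12800 − 2 × 90) = 12800 × 18409.1 / 31119.1 ≈ 7572.1 mm ≈ 7.57 m.

7.57 m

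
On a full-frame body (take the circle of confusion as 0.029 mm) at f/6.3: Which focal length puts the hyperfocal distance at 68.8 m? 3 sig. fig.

112 mm

From H = f²/(N·c) + f, with f ≪ H: f ≈ √(H·N·c) = √(68800 × 6.3 × 0.029) = √12570 ≈ 112.1 mm.
The +f correction barely moves this — solving exactly, f² + N·c·f − N·c·H = 0 ⇒ f = (−N·c + √((N·c)² + 4·N·c·H))/2 = (−0.1827 + √50279)/2 ≈ 112.02 mm, so f ≈ 112 mm.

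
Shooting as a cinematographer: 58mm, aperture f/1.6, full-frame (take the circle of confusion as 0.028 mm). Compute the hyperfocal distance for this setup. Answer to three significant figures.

75.1 m

Hyperfocal distance H = f²/(N·c) + f = 58²/(1.6 × 0.028) + 58 = 3364/0.0448 + 58 ≈ 75147.3 mm ≈ 75.1 m.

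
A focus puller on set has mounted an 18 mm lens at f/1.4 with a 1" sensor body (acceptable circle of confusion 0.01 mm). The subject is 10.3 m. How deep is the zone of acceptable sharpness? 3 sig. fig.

Hyperfocal distance H = f²/(N·c) + f = 18²/(1.4 × 0.01) + 18 = 324/0.014 + 18 ≈ 23160.9 mm ≈ 23.16 m.
Near limit Dn = s·(H − f)/(H + s − 2f) = 10300 × (23160.9 − 18) / (23160.9 + 10300 − 2 × 18) = 10300 × 23142.9 / 33424.9 ≈ 7132 mm.
Far limit Df = s·(H − f)/(H − s) = 10300 × (23160.9 − 18) / (23160.9 − 10300) = 10300 × 23142.9 / 12860.9 ≈ 18535 mm.
Depth of field = Df − Dn = 18535 − 7132 ≈ 11403 mm ≈ 11.4 m.

11.4 m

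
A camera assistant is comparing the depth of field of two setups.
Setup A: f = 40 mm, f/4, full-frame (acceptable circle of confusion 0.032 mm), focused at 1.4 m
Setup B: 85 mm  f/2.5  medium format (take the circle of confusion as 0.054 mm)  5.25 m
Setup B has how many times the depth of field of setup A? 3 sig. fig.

3.32

Setup A: H = 40²/(4×0.032) + 40 ≈ 12540.0 mm; DoF = Df − Dn = 1570.92 − 1262.63 ≈ 308.29 mm.
Setup B: H = 85²/(2.5×0.054) + 85 ≈ 53603.5 mm; DoF = Df − Dn = 5810.8 − 4787.9 ≈ 1022.9 mm.
Ratio = 1022.9 / 308.29 ≈ 3.32.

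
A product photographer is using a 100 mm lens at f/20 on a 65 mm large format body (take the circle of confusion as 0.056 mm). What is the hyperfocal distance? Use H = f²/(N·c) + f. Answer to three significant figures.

9.03 m

Hyperfocal distance H = f²/(N·c) + f = 100²/(20 × 0.056) + 100 = 10000/1.12 + 100 ≈ 9028.6 mm ≈ 9.03 m.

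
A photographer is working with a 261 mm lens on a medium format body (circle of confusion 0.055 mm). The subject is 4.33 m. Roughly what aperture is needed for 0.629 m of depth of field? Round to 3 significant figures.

Write h = H − f = f²/(N·c). The thin-lens limits are Dn = s·h/(h + (s−f)) and Df = s·h/(h − (s−f)), so DoF = Df − Dn = 2·s·(s−f)·h / (h² − (s−f)²).
That is a quadratic in h: DoF·h² − 2·s·(s−f)·h − DoF·(s−f)² = 0 ⇒ h = (s−f)·(s + √(s² + DoF²)) / DoF = 4069 × (4330 + √(4330² + 629²)) / 629 = 4069 × (4330 + 4375.45) / 629 ≈ 56316 mm.
Then N = f²/(c·h) = 261² / (0.055 × 56316) = 68121 / 3097.4 ≈ 22.

f/22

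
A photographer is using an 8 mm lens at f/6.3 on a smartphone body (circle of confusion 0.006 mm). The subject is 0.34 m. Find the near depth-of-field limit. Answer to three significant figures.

284 mm

Hyperfocal distance H = f²/(N·c) + f = 8²/(6.3 × 0.006) + 8 = 64/0.0378 + 8 ≈ 1701.1 mm ≈ 1.701 m.
Near limit Dn = s·(H − f)/(H + s − 2f) = 340 × (1701.1 − 8) / (1701.1 + 340 − 2 × 8) = 340 × 1693.1 / 2025.1 ≈ 284.26 mm.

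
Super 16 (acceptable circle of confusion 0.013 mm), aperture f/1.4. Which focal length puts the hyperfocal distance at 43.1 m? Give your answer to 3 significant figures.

28.0 mm

From H = f²/(N·c) + f, with f ≪ H: f ≈ √(H·N·c) = √(43100 × 1.4 × 0.013) = √784.42 ≈ 28.01 mm.
The +f correction barely moves this — solving exactly, f² + N·c·f − N·c·H = 0 ⇒ f = (−N·c + √((N·c)² + 4·N·c·H))/2 = (−0.0182 + √3137.7)/2 ≈ 27.998 mm, so f ≈ 28.0 mm.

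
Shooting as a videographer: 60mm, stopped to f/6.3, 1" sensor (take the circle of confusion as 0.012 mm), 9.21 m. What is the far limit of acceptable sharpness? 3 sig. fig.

Hyperfocal distance H = f²/(N·c) + f = 60²/(6.3 × 0.012) + 60 = 3600/0.0756 + 60 ≈ 47679.0 mm ≈ 47.68 m.
Far limit Df = s·(H − f)/(H − s) = 9210 × (47679.0 − 60) / (47679.0 − 9210) = 9210 × 47619.0 / 38469.0 ≈ 11401 mm ≈ 11.4 m.

11.4 m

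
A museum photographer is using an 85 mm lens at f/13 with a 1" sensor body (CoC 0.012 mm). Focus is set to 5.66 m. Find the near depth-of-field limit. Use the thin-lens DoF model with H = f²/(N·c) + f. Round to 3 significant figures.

Hyperfocal distance H = f²/(N·c) + f = 85²/(13 × 0.012) + 85 = 7225/0.156 + 85 ≈ 46399.1 mm ≈ 46.40 m.
Near limit Dn = s·(H − f)/(H + s − 2f) = 5660 × (46399.1 − 85) / (46399.1 + 5660 − 2 × 85) = 5660 × 46314.1 / 51889.1 ≈ 5051.9 mm ≈ 5.05 m.

5.05 m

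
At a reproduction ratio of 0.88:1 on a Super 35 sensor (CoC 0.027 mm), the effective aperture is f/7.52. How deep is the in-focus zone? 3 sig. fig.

At magnification m, DoF ≈ 2·N_eff·c/m² = 2 × 7.52 × 0.027 / 0.88² = 0.4061 / 0.7744 ≈ 0.524 mm.

0.524 mm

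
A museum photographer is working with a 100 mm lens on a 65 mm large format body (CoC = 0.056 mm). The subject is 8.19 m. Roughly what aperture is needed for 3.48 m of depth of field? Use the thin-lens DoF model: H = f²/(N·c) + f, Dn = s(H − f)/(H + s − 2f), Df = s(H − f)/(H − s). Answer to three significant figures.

f/4.50

Write h = H − f = f²/(N·c). The thin-lens limits are Dn = s·h/(h + (s−f)) and Df = s·h/(h − (s−f)), so DoF = Df − Dn = 2·s·(s−f)·h / (h² − (s−f)²).
That is a quadratic in h: DoF·h² − 2·s·(s−f)·h − DoF·(s−f)² = 0 ⇒ h = (s−f)·(s + √(s² + DoF²)) / DoF = 8090 × (8190 + √(8190² + 3480²)) / 3480 = 8090 × (8190 + 8898.68) / 3480 ≈ 39726 mm.
Then N = f²/(c·h) = 100² / (0.056 × 39726) = 10000 / 2224.7 ≈ 4.50.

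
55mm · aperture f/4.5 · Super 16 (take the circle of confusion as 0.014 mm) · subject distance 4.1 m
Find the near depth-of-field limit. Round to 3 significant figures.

Hyperfocal distance H = f²/(N·c) + f = 55²/(4.5 × 0.014) + 55 = 3025/0.063 + 55 ≈ 48070.9 mm ≈ 48.07 m.
Near limit Dn = s·(H − f)/(H + s − 2f) = 4100 × (48070.9 − 55) / (48070.9 + 4100 − 2 × 55) = 4100 × 48015.9 / 52060.9 ≈ 3781.4 mm ≈ 3.78 m.

3.78 m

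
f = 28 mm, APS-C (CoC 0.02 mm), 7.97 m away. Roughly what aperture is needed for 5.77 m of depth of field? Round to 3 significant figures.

Write h = H − f = f²/(N·c). The thin-lens limits are Dn = s·h/(h + (s−f)) and Df = s·h/(h − (s−f)), so DoF = Df − Dn = 2·s·(s−f)·h / (h² − (s−f)²).
That is a quadratic in h: DoF·h² − 2·s·(s−f)·h − DoF·(s−f)² = 0 ⇒ h = (s−f)·(s + √(s² + DoF²)) / DoF = 7942 × (7970 + √(7970² + 5770²)) / 5770 = 7942 × (7970 + 9839.40) / 5770 ≈ 24513 mm.
Then N = f²/(c·h) = 28² / (0.02 × 24513) = 784 / 490.27 ≈ 1.60.

f/1.60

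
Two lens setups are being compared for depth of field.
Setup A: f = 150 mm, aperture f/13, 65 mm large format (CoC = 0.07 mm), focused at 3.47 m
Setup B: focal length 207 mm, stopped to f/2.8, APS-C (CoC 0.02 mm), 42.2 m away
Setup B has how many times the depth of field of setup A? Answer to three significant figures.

Setup A: H = 150²/(13×0.07) + 150 ≈ 24875.3 mm; DoF = Df − Dn = 4008.20 − 3059.22 ≈ 948.98 mm.
Setup B: H = 207²/(2.8×0.02) + 207 ≈ 765367.7 mm; DoF = Df − Dn = 44650.5 − 40004.5 ≈ 4646.0 mm.
Ratio = 4646.0 / 948.98 ≈ 4.90.

4.90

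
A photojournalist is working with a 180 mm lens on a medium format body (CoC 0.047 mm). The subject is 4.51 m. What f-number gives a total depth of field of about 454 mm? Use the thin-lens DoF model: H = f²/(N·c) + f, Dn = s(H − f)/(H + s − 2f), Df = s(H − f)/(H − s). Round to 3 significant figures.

f/7.99

Write h = H − f = f²/(N·c). The thin-lens limits are Dn = s·h/(h + (s−f)) and Df = s·h/(h − (s−f)), so DoF = Df − Dn = 2·s·(s−f)·h / (h² − (s−f)²).
That is a quadratic in h: DoF·h² − 2·s·(s−f)·h − DoF·(s−f)² = 0 ⇒ h = (s−f)·(s + √(s² + DoF²)) / DoF = 4330 × (4510 + √(4510² + 454²)) / 454 = 4330 × (4510 + 4532.79) / 454 ≈ 86245 mm.
Then N = f²/(c·h) = 180² / (0.047 × 86245) = 32400 / 4053.5 ≈ 7.99.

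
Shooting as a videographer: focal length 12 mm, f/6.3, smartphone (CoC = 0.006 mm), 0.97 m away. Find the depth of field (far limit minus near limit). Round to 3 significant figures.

0.521 m

Hyperfocal distance H = f²/(N·c) + f = 12²/(6.3 × 0.006) + 12 = 144/0.0378 + 12 ≈ 3821.5 mm ≈ 3.822 m.
Near limit Dn = s·(H − f)/(H + s − 2f) = 970 × (3821.5 − 12) / (3821.5 + 970 − 2 × 12) = 970 × 3809.5 / 4767.5 ≈ 775.09 mm.
Far limit Df = s·(H − f)/(H − s) = 970 × (3821.5 − 12) / (3821.5 − 970) = 970 × 3809.5 / 2851.5 ≈ 1295.88 mm.
Depth of field = Df − Dn = 1295.88 − 775.09 ≈ 520.79 mm ≈ 0.521 m.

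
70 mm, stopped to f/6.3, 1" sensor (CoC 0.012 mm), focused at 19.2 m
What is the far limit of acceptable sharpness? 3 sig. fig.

Hyperfocal distance H = f²/(N·c) + f = 70²/(6.3 × 0.012) + 70 = 4900/0.0756 + 70 ≈ 64884.8 mm ≈ 64.88 m.
Far limit Df = s·(H − f)/(H − s) = 19200 × (64884.8 − 70) / (64884.8 − 19200) = 19200 × 64814.8 / 45684.8 ≈ 27240 mm ≈ 27.2 m.

27.2 m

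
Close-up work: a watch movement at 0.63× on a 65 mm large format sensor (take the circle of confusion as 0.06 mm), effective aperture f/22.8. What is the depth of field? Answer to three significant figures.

6.89 mm

At magnification m, DoF ≈ 2·N_eff·c/m² = 2 × 22.8 × 0.06 / 0.63² = 2.736 / 0.3969 ≈ 6.89 mm.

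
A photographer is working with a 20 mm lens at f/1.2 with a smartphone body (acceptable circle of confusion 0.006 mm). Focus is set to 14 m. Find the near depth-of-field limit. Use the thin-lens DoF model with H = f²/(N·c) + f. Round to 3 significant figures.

Hyperfocal distance H = f²/(N·c) + f = 20²/(1.2 × 0.006) + 20 = 400/0.0072 + 20 ≈ 55575.6 mm ≈ 55.58 m.
Near limit Dn = s·(H − f)/(H + s − 2f) = 14000 × (55575.6 − 20) / (55575.6 + 14000 − 2 × 20) = 14000 × 55555.6 / 69535.6 ≈ 11185 mm ≈ 11.2 m.

11.2 m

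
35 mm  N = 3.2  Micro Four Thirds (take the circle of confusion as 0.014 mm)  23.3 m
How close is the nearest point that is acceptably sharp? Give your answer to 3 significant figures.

Hyperfocal distance H = f²/(N·c) + f = 35²/(3.2 × 0.014) + 35 = 1225/0.0448 + 35 ≈ 27378.7 mm ≈ 27.38 m.
Near limit Dn = s·(H − f)/(H + s − 2f) = 23300 × (27378.7 − 35) / (27378.7 + 23300 − 2 × 35) = 23300 × 27343.7 / 50608.8 ≈ 12589 mm ≈ 12.6 m.

12.6 m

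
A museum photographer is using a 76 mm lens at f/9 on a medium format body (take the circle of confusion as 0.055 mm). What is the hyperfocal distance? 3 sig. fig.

Hyperfocal distance H = f²/(N·c) + f = 76²/(9 × 0.055) + 76 = 5776/0.495 + 76 ≈ 11744.7 mm ≈ 11.7 m.

11.7 m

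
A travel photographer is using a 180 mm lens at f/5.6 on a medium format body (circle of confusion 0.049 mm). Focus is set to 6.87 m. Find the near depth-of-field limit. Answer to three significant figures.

Hyperfocal distance H = f²/(N·c) + f = 180²/(5.6 × 0.049) + 180 = 32400/0.2744 + 180 ≈ 118255.8 mm ≈ 118.3 m.
Near limit Dn = s·(H − f)/(H + s − 2f) = 6870 × (118255.8 − 180) / (118255.8 + 6870 − 2 × 180) = 6870 × 118075.8 / 124765.8 ≈ 6501.6 mm ≈ 6.50 m.

6.50 m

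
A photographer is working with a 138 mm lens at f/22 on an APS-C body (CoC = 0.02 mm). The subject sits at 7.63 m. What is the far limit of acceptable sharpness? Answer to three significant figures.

Hyperfocal distance H = f²/(N·c) + f = 138²/(22 × 0.02) + 138 = 19044/0.44 + 138 ≈ 43419.8 mm ≈ 43.42 m.
Far limit Df = s·(H − f)/(H − s) = 7630 × (43419.8 − 138) / (43419.8 − 7630) = 7630 × 43281.8 / 35789.8 ≈ 9227.2 mm ≈ 9.23 m.

9.23 m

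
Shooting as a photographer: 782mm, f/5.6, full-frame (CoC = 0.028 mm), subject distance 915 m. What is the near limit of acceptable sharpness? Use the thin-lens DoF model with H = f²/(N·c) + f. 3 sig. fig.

Hyperfocal distance H = f²/(N·c) + f = 782²/(5.6 × 0.028) + 782 = 611524/0.1568 + 782 ≈ 3900807.5 mm ≈ 3901 m.
Near limit Dn = s·(H − f)/(H + s − 2f) = 915000 × (3900807.5 − 782) / (3900807.5 + 915000 − 2 × 782) = 915000 × 3900025.5 / 4814243.5 ≈ 741243 mm ≈ 741 m.

741 m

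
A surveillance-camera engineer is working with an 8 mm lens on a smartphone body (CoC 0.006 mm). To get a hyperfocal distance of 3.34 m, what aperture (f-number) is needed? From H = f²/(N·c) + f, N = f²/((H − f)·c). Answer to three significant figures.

f/3.20

Rearrange H = f²/(N·c) + f for N: N = f² / ((H − f)·c).
N = 8² / ((3340 − 8) × 0.006) = 64 / 19.99 ≈ 3.20.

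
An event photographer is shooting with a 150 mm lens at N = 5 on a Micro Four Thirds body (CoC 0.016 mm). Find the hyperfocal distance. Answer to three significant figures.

281 m

Hyperfocal distance H = f²/(N·c) + f = 150²/(5 × 0.016) + 150 = 22500/0.08 + 150 ≈ 281400.0 mm ≈ 281 m.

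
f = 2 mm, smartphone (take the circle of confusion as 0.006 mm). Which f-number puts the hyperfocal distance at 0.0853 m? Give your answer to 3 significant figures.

f/8

Rearrange H = f²/(N·c) + f for N: N = f² / ((H − f)·c).
N = 2² / ((85 − 2) × 0.006) = 4 / 0.4998 ≈ 8.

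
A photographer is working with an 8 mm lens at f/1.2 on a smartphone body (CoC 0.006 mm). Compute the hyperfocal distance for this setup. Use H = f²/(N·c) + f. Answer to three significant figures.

Hyperfocal distance H = f²/(N·c) + f = 8²/(1.2 × 0.006) + 8 = 64/0.0072 + 8 ≈ 8896.9 mm ≈ 8.90 m.

8.90 m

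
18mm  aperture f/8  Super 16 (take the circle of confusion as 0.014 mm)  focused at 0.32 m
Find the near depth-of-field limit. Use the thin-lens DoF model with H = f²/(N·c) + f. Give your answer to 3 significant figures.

Hyperfocal distance H = f²/(N·c) + f = 18²/(8 × 0.014) + 18 = 324/0.112 + 18 ≈ 2910.9 mm ≈ 2.911 m.
Near limit Dn = s·(H − f)/(H + s − 2f) = 320 × (2910.9 − 18) / (2910.9 + 320 − 2 × 18) = 320 × 2892.9 / 3194.9 ≈ 289.75 mm.

290 mm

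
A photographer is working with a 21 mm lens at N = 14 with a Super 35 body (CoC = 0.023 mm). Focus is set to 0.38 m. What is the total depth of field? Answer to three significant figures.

214 mm

Hyperfocal distance H = f²/(N·c) + f = 21²/(14 × 0.023) + 21 = 441/0.322 + 21 ≈ 1390.6 mm ≈ 1.391 m.
Near limit Dn = s·(H − f)/(H + s − 2f) = 380 × (1390.6 − 21) / (1390.6 + 380 − 2 × 21) = 380 × 1369.6 / 1728.6 ≈ 301.08 mm.
Far limit Df = s·(H − f)/(H − s) = 380 × (1390.6 − 21) / (1390.6 − 380) = 380 × 1369.6 / 1010.6 ≈ 514.99 mm.
Depth of field = Df − Dn = 514.99 − 301.08 ≈ 213.91 mm.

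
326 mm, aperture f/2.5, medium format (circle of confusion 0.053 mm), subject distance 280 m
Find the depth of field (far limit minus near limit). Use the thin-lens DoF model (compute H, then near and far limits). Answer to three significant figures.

222 m

Hyperfocal distance H = f²/(N·c) + f = 326²/(2.5 × 0.053) + 326 = 106276/0.1325 + 326 ≈ 802409.0 mm ≈ 802.4 m.
Near limit Dn = s·(H − f)/(H + s − 2f) = 280000 × (802409.0 − 326) / (802409.0 + 280000 − 2 × 326) = 280000 × 802083.0 / 1081757.0 ≈ 207610 mm.
Far limit Df = s·(H − f)/(H − s) = 280000 × (802409.0 − 326) / (802409.0 − 280000) = 280000 × 802083.0 / 522409.0 ≈ 429899 mm.
Depth of field = Df − Dn = 429899 − 207610 ≈ 222289 mm ≈ 222 m.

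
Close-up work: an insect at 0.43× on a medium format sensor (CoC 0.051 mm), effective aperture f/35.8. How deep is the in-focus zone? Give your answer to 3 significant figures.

At magnification m, DoF ≈ 2·N_eff·c/m² = 2 × 35.8 × 0.051 / 0.43² = 3.652 / 0.1849 ≈ 19.7 mm.

19.7 mm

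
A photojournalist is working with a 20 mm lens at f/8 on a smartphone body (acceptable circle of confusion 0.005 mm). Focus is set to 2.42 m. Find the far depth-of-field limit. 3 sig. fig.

Hyperfocal distance H = f²/(N·c) + f = 20²/(8 × 0.005) + 20 = 400/0.04 + 20 ≈ 10020.0 mm ≈ 10.02 m.
Far limit Df = s·(H − f)/(H − s) = 2420 × (10020.0 − 20) / (10020.0 − 2420) = 2420 × 10000.0 / 7600.0 ≈ 3184.2 mm ≈ 3.18 m.

3.18 m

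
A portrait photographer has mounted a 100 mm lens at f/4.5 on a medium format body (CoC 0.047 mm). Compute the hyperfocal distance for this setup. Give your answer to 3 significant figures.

Hyperfocal distance H = f²/(N·c) + f = 100²/(4.5 × 0.047) + 100 = 10000/0.2115 + 100 ≈ 47381.3 mm ≈ 47.4 m.

47.4 m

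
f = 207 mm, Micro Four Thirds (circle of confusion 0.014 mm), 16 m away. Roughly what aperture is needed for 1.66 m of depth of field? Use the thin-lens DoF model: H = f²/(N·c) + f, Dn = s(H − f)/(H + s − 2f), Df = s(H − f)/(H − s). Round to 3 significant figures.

Write h = H − f = f²/(N·c). The thin-lens limits are Dn = s·h/(h + (s−f)) and Df = s·h/(h − (s−f)), so DoF = Df − Dn = 2·s·(s−f)·h / (h² − (s−f)²).
That is a quadratic in h: DoF·h² − 2·s·(s−f)·h − DoF·(s−f)² = 0 ⇒ h = (s−f)·(s + √(s² + DoF²)) / DoF = 15793 × (16000 + √(16000² + 1660²)) / 1660 = 15793 × (16000 + 16085.9) / 1660 ≈ 305260 mm.
Then N = f²/(c·h) = 207² / (0.014 × 305260) = 42849 / 4273.6 ≈ 10.

f/10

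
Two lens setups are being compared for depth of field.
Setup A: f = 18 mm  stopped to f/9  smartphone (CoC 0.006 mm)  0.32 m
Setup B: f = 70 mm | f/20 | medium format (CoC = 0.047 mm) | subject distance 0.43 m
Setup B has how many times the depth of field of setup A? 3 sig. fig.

1.85

Setup A: H = 18²/(9×0.006) + 18 ≈ 6018.0 mm; DoF = Df − Dn = 336.960 − 304.665 ≈ 32.295 mm.
Setup B: H = 70²/(20×0.047) + 70 ≈ 5282.8 mm; DoF = Df − Dn = 461.899 − 402.222 ≈ 59.677 mm.
Ratio = 59.677 / 32.295 ≈ 1.85.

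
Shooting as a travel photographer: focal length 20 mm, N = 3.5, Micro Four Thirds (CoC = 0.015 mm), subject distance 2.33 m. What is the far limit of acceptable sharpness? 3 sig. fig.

3.34 m

Hyperfocal distance H = f²/(N·c) + f = 20²/(3.5 × 0.015) + 20 = 400/0.0525 + 20 ≈ 7639.0 mm ≈ 7.639 m.
Far limit Df = s·(H − f)/(H − s) = 2330 × (7639.0 − 20) / (7639.0 − 2330) = 2330 × 7619.0 / 5309.0 ≈ 3343.8 mm ≈ 3.34 m.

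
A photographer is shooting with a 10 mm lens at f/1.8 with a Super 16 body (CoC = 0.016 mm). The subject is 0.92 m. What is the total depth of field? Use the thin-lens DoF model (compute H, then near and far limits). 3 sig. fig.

0.518 m

Hyperfocal distance H = f²/(N·c) + f = 10²/(1.8 × 0.016) + 10 = 100/0.0288 + 10 ≈ 3482.2 mm ≈ 3.482 m.
Near limit Dn = s·(H − f)/(H + s − 2f) = 920 × (3482.2 − 10) / (3482.2 + 920 − 2 × 10) = 920 × 3472.2 / 4382.2 ≈ 728.96 mm.
Far limit Df = s·(H − f)/(H − s) = 920 × (3482.2 − 10) / (3482.2 − 920) = 920 × 3472.2 / 2562.2 ≈ 1246.75 mm.
Depth of field = Df − Dn = 1246.75 − 728.96 ≈ 517.79 mm ≈ 0.518 m.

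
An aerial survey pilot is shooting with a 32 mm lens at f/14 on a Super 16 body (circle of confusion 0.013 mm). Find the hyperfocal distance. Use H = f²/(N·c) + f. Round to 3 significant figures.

Hyperfocal distance H = f²/(N·c) + f = 32²/(14 × 0.013) + 32 = 1024/0.182 + 32 ≈ 5658.4 mm ≈ 5.66 m.

5.66 m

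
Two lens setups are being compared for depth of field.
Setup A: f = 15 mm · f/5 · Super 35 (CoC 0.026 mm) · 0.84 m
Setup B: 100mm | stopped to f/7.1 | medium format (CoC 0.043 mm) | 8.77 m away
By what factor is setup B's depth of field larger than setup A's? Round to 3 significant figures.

Setup A: H = 15²/(5×0.026) + 15 ≈ 1745.8 mm; DoF = Df − Dn = 1605.1 − 568.8 ≈ 1036.3 mm.
Setup B: H = 100²/(7.1×0.043) + 100 ≈ 32854.7 mm; DoF = Df − Dn = 11927.0 − 6934.5 ≈ 4992.5 mm.
Ratio = 4992.5 / 1036.3 ≈ 4.82.

4.82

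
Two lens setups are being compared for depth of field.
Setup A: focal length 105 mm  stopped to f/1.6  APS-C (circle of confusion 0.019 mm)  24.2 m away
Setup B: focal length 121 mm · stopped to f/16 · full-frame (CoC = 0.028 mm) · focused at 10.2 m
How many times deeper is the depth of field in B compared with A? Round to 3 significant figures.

2.15

Setup A: H = 105²/(1.6×0.019) + 105 ≈ 362769.5 mm; DoF = Df − Dn = 25922.2 − 22692.3 ≈ 3229.9 mm.
Setup B: H = 121²/(16×0.028) + 121 ≈ 32801.8 mm; DoF = Df − Dn = 14748.6 − 7795.7 ≈ 6952.9 mm.
Ratio = 6952.9 / 3229.9 ≈ 2.15.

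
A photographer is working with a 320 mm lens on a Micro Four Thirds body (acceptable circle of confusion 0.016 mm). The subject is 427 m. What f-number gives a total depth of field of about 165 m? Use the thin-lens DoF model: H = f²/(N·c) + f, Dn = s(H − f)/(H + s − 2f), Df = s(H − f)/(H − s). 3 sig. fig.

Write h = H − f = f²/(N·c). The thin-lens limits are Dn = s·h/(h + (s−f)) and Df = s·h/(h − (s−f)), so DoF = Df − Dn = 2·s·(s−f)·h / (h² − (s−f)²).
That is a quadratic in h: DoF·h² − 2·s·(s−f)·h − DoF·(s−f)² = 0 ⇒ h = (s−f)·(s + √(s² + DoF²)) / DoF = 426680 × (427000 + √(427000² + 165000²)) / 165000 = 426680 × (427000 + 457771) / 165000 ≈ 2287963 mm.
Then N = f²/(c·h) = 320² / (0.016 × 2287963) = 102400 / 36607 ≈ 2.80.

f/2.80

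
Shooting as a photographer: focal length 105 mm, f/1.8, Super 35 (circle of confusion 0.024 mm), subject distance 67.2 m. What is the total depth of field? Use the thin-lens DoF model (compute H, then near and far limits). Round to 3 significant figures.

Hyperfocal distance H = f²/(N·c) + f = 105²/(1.8 × 0.024) + 105 = 11025/0.0432 + 105 ≈ 255313.3 mm ≈ 255.3 m.
Near limit Dn = s·(H − f)/(H + s − 2f) = 67200 × (255313.3 − 105) / (255313.3 + 67200 − 2 × 105) = 67200 × 255208.3 / 322303.3 ≈ 53211 mm.
Far limit Df = s·(H − f)/(H − s) = 67200 × (255313.3 − 105) / (255313.3 − 67200) = 67200 × 255208.3 / 188113.3 ≈ 91168 mm.
Depth of field = Df − Dn = 91168 − 53211 ≈ 37957 mm ≈ 38.0 m.

38.0 m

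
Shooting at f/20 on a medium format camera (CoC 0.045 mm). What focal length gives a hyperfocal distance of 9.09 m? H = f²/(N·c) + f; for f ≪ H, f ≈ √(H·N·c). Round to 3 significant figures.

From H = f²/(N·c) + f, with f ≪ H: f ≈ √(H·N·c) = √(9090 × 20 × 0.045) = √8181.0 ≈ 90.45 mm.
Exact: f² + N·c·f − N·c·H = 0 ⇒ f = (−N·c + √((N·c)² + 4·N·c·H))/2 = (−0.9 + √32725)/2 ≈ 90.000 mm ≈ 90.0 mm.

90.0 mm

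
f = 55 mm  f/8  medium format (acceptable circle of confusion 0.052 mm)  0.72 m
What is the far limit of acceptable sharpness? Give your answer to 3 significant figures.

0.792 m

Hyperfocal distance H = f²/(N·c) + f = 55²/(8 × 0.052) + 55 = 3025/0.416 + 55 ≈ 7326.6 mm ≈ 7.327 m.
Far limit Df = s·(H − f)/(H − s) = 720 × (7326.6 − 55) / (7326.6 − 720) = 720 × 7271.6 / 6606.6 ≈ 792.47 mm ≈ 0.792 m.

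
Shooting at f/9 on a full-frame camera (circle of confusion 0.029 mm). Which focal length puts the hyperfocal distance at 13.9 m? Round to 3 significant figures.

60.1 mm

From H = f²/(N·c) + f, with f ≪ H: f ≈ √(H·N·c) = √(13900 × 9 × 0.029) = √3627.9 ≈ 60.23 mm.
Exact: f² + N·c·f − N·c·H = 0 ⇒ f = (−N·c + √((N·c)² + 4·N·c·H))/2 = (−0.261 + √14512)/2 ≈ 60.102 mm ≈ 60.1 mm.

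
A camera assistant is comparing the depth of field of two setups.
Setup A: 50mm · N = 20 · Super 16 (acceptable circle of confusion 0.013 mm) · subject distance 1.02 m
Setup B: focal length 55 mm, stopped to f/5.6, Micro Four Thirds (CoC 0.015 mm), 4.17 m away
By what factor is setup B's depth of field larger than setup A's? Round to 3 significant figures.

4.64

Setup A: H = 50²/(20×0.013) + 50 ≈ 9665.4 mm; DoF = Df − Dn = 1134.44 − 926.53 ≈ 207.91 mm.
Setup B: H = 55²/(5.6×0.015) + 55 ≈ 36066.9 mm; DoF = Df − Dn = 4707.97 − 3742.37 ≈ 965.60 mm.
Ratio = 965.60 / 207.91 ≈ 4.64.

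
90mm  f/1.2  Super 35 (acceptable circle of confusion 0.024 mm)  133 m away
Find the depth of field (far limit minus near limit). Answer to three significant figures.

162 m

Hyperfocal distance H = f²/(N·c) + f = 90²/(1.2 × 0.024) + 90 = 8100/0.0288 + 90 ≈ 281340.0 mm ≈ 281.3 m.
Near limit Dn = s·(H − f)/(H + s − 2f) = 133000 × (281340.0 − 90) / (281340.0 + 133000 − 2 × 90) = 133000 × 281250.0 / 414160.0 ≈ 90318 mm.
Far limit Df = s·(H − f)/(H − s) = 133000 × (281340.0 − 90) / (281340.0 − 133000) = 133000 × 281250.0 / 148340.0 ≈ 252166 mm.
Depth of field = Df − Dn = 252166 − 90318 ≈ 161848 mm ≈ 162 m.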